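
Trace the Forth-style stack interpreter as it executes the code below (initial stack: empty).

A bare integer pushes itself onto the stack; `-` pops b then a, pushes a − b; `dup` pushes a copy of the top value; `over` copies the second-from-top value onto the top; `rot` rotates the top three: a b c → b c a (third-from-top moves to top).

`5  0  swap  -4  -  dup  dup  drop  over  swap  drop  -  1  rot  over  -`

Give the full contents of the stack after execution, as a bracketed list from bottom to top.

[0, 1, -1]

5    -> 5
0    -> 5 0
swap -> 0 5
-4   -> 0 5 -4
-    -> 0 9
dup  -> 0 9 9
dup  -> 0 9 9 9
drop -> 0 9 9
over -> 0 9 9 9
swap -> 0 9 9 9
drop -> 0 9 9
-    -> 0 0
1    -> 0 0 1
rot  -> 0 1 0
over -> 0 1 0 1
-    -> 0 1 -1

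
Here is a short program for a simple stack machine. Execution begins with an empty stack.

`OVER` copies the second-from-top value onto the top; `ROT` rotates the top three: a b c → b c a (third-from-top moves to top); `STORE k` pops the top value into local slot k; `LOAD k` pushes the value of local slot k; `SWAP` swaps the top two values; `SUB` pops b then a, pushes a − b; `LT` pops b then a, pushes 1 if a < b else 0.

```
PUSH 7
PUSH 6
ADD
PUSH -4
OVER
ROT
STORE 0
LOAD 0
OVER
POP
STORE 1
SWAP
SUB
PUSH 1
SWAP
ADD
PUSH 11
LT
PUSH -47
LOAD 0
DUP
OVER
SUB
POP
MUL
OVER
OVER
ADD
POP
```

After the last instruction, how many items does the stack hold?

2

PUSH 7   -> 7
PUSH 6   -> 7 6
ADD      -> 13
PUSH -4  -> 13 -4
OVER     -> 13 -4 13
ROT      -> -4 13 13
STORE 0  -> -4 13
LOAD 0   -> -4 13 13
OVER     -> -4 13 13 13
POP      -> -4 13 13
STORE 1  -> -4 13
SWAP     -> 13 -4
SUB      -> 17
PUSH 1   -> 17 1
SWAP     -> 1 17
ADD      -> 18
PUSH 11  -> 18 11
LT       -> 0
PUSH -47 -> 0 -47
LOAD 0   -> 0 -47 13
DUP      -> 0 -47 13 13
OVER     -> 0 -47 13 13 13
SUB      -> 0 -47 13 0
POP      -> 0 -47 13
MUL      -> 0 -611
OVER     -> 0 -611 0
OVER     -> 0 -611 0 -611
ADD      -> 0 -611 -611
POP      -> 0 -611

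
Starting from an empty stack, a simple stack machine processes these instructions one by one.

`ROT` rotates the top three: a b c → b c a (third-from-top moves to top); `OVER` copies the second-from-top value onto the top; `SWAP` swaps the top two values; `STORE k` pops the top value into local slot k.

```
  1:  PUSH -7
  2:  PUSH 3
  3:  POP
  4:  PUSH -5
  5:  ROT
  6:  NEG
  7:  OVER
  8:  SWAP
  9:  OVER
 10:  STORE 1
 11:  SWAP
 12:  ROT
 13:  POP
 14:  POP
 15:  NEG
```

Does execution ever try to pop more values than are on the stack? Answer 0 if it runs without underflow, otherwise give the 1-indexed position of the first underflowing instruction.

PUSH -7  -7
PUSH 3   -7 3
POP      -7
PUSH -5  -7 -5
ROT  — needs 3 operands, stack has 2 → underflow

5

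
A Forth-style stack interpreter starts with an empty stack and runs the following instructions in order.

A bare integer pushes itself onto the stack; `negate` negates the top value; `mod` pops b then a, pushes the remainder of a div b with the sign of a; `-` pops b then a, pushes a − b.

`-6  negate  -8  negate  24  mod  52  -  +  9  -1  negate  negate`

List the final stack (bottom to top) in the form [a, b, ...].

[-38, 9, -1]

-6      [-6]
negate  [6]
-8      [6, -8]
negate  [6, 8]
24      [6, 8, 24]
mod     [6, 8]
52      [6, 8, 52]
-       [6, -44]
+       [-38]
9       [-38, 9]
-1      [-38, 9, -1]
negate  [-38, 9, 1]
negate  [-38, 9, -1]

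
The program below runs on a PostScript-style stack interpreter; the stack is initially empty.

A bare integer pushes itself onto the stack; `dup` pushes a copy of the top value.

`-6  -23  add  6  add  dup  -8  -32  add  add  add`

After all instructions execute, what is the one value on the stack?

-6  : [-6]
-23 : [-6, -23]
add : [-29]
6   : [-29, 6]
add : [-23]
dup : [-23, -23]
-8  : [-23, -23, -8]
-32 : [-23, -23, -8, -32]
add : [-23, -23, -40]
add : [-23, -63]
add : [-86]

-86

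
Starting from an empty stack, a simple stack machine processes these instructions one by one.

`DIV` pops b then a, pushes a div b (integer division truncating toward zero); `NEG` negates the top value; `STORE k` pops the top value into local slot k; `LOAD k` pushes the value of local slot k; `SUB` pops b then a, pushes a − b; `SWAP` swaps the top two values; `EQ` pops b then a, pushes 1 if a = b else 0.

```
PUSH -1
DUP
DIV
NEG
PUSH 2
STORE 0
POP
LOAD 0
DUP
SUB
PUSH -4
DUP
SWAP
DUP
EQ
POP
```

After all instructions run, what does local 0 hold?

2

PUSH -1 → [-1]
DUP     → [-1, -1]
DIV     → [1]
NEG     → [-1]
PUSH 2  → [-1, 2]
STORE 0 → [-1]
POP     → []
LOAD 0  → [2]
DUP     → [2, 2]
SUB     → [0]
PUSH -4 → [0, -4]
DUP     → [0, -4, -4]
SWAP    → [0, -4, -4]
DUP     → [0, -4, -4, -4]
EQ      → [0, -4, 1]
POP     → [0, -4]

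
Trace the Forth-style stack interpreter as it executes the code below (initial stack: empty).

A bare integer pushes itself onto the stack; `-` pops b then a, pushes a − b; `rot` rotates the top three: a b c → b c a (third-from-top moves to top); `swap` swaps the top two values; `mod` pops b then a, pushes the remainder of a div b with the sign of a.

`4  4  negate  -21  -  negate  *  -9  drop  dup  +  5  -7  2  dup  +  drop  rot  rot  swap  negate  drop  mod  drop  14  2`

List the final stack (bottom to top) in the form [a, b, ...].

4       4
4       4 4
negate  4 -4
-21     4 -4 -21
-       4 17
negate  4 -17
*       -68
-9      -68 -9
drop    -68
dup     -68 -68
+       -136
5       -136 5
-7      -136 5 -7
2       -136 5 -7 2
dup     -136 5 -7 2 2
+       -136 5 -7 4
drop    -136 5 -7
rot     5 -7 -136
rot     -7 -136 5
swap    -7 5 -136
negate  -7 5 136
drop    -7 5
mod     -2
drop    (empty)
14      14
2       14 2

[14, 2]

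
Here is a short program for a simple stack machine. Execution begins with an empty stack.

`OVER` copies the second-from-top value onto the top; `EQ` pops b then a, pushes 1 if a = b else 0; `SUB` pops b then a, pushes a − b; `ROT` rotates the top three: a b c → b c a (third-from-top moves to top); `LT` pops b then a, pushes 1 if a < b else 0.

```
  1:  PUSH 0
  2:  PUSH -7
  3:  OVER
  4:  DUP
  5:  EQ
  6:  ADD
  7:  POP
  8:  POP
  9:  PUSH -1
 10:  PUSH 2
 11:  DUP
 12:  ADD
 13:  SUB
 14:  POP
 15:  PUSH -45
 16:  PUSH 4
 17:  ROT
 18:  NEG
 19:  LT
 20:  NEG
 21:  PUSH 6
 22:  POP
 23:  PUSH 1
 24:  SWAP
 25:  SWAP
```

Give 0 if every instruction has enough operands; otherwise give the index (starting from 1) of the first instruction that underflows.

17

PUSH 0   -> [0]
PUSH -7  -> [0, -7]
OVER     -> [0, -7, 0]
DUP      -> [0, -7, 0, 0]
EQ       -> [0, -7, 1]
ADD      -> [0, -6]
POP      -> [0]
POP      -> []
PUSH -1  -> [-1]
PUSH 2   -> [-1, 2]
DUP      -> [-1, 2, 2]
ADD      -> [-1, 4]
SUB      -> [-5]
POP      -> []
PUSH -45 -> [-45]
PUSH 4   -> [-45, 4]
ROT  — needs 3 operands, stack has 2 → underflow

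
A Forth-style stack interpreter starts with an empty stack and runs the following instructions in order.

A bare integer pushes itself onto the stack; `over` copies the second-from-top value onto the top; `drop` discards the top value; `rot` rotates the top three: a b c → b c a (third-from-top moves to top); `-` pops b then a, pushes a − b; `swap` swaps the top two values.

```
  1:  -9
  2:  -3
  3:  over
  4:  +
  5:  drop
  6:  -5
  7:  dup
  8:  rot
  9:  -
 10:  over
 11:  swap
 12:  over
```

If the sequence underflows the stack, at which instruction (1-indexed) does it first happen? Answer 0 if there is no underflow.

-9    [-9]
-3    [-9, -3]
over  [-9, -3, -9]
+     [-9, -12]
drop  [-9]
-5    [-9, -5]
dup   [-9, -5, -5]
rot   [-5, -5, -9]
-     [-5, 4]
over  [-5, 4, -5]
swap  [-5, -5, 4]
over  [-5, -5, 4, -5]

0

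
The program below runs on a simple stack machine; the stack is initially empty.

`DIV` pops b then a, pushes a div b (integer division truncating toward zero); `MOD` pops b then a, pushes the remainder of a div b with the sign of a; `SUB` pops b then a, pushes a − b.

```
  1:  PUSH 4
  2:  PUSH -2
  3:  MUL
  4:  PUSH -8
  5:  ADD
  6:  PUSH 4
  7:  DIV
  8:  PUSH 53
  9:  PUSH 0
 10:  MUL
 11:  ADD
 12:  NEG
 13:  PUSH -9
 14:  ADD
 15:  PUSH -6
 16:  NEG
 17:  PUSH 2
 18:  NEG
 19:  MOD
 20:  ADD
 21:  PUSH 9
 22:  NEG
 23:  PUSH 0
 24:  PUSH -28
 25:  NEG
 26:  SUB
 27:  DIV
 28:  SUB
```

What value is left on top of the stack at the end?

-5

PUSH 4   : 4
PUSH -2  : 4 -2
MUL      : -8
PUSH -8  : -8 -8
ADD      : -16
PUSH 4   : -16 4
DIV      : -4
PUSH 53  : -4 53
PUSH 0   : -4 53 0
MUL      : -4 0
ADD      : -4
NEG      : 4
PUSH -9  : 4 -9
ADD      : -5
PUSH -6  : -5 -6
NEG      : -5 6
PUSH 2   : -5 6 2
NEG      : -5 6 -2
MOD      : -5 0
ADD      : -5
PUSH 9   : -5 9
NEG      : -5 -9
PUSH 0   : -5 -9 0
PUSH -28 : -5 -9 0 -28
NEG      : -5 -9 0 28
SUB      : -5 -9 -28
DIV      : -5 0
SUB      : -5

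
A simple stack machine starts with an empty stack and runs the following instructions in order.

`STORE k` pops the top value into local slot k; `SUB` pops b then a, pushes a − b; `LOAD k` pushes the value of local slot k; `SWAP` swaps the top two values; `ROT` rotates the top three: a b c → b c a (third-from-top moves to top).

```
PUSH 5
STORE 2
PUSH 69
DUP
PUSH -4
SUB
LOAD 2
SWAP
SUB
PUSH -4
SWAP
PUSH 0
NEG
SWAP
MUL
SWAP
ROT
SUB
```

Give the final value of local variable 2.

5

PUSH 5  → [5]
STORE 2 → []
PUSH 69 → [69]
DUP     → [69, 69]
PUSH -4 → [69, 69, -4]
SUB     → [69, 73]
LOAD 2  → [69, 73, 5]
SWAP    → [69, 5, 73]
SUB     → [69, -68]
PUSH -4 → [69, -68, -4]
SWAP    → [69, -4, -68]
PUSH 0  → [69, -4, -68, 0]
NEG     → [69, -4, -68, 0]
SWAP    → [69, -4, 0, -68]
MUL     → [69, -4, 0]
SWAP    → [69, 0, -4]
ROT     → [0, -4, 69]
SUB     → [0, -73]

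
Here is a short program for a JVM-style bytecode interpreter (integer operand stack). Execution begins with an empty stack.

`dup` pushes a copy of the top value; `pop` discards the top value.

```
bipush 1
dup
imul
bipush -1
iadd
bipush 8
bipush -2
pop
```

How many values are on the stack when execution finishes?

2

bipush 1  → 1
dup       → 1 1
imul      → 1
bipush -1 → 1 -1
iadd      → 0
bipush 8  → 0 8
bipush -2 → 0 8 -2
pop       → 0 8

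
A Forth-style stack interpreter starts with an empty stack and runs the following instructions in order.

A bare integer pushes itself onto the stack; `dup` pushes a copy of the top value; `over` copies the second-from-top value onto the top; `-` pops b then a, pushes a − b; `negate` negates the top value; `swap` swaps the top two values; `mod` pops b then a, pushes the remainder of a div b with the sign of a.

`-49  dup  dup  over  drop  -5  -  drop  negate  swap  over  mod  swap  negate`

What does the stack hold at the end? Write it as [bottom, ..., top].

-49    : [-49]
dup    : [-49, -49]
dup    : [-49, -49, -49]
over   : [-49, -49, -49, -49]
drop   : [-49, -49, -49]
-5     : [-49, -49, -49, -5]
-      : [-49, -49, -44]
drop   : [-49, -49]
negate : [-49, 49]
swap   : [49, -49]
over   : [49, -49, 49]
mod    : [49, 0]
swap   : [0, 49]
negate : [0, -49]

[0, -49]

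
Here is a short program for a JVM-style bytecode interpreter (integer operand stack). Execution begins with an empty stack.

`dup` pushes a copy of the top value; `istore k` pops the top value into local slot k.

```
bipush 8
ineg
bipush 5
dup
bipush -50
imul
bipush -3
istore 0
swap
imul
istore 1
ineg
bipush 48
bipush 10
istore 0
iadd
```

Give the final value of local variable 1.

bipush 8   : 8
ineg       : -8
bipush 5   : -8 5
dup        : -8 5 5
bipush -50 : -8 5 5 -50
imul       : -8 5 -250
bipush -3  : -8 5 -250 -3
istore 0   : -8 5 -250
swap       : -8 -250 5
imul       : -8 -1250
istore 1   : -8
ineg       : 8
bipush 48  : 8 48
bipush 10  : 8 48 10
istore 0   : 8 48
iadd       : 56

-1250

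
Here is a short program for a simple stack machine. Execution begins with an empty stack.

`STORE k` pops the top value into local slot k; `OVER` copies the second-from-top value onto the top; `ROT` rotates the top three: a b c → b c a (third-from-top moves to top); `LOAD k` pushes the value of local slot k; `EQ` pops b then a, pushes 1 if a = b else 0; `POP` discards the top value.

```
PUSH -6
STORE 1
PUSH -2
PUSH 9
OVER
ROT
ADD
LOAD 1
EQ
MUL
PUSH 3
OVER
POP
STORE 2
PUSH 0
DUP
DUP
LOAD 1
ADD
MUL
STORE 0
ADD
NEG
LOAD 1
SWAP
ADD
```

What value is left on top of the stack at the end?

PUSH -6 → -6
STORE 1 → (empty)
PUSH -2 → -2
PUSH 9  → -2 9
OVER    → -2 9 -2
ROT     → 9 -2 -2
ADD     → 9 -4
LOAD 1  → 9 -4 -6
EQ      → 9 0
MUL     → 0
PUSH 3  → 0 3
OVER    → 0 3 0
POP     → 0 3
STORE 2 → 0
PUSH 0  → 0 0
DUP     → 0 0 0
DUP     → 0 0 0 0
LOAD 1  → 0 0 0 0 -6
ADD     → 0 0 0 -6
MUL     → 0 0 0
STORE 0 → 0 0
ADD     → 0
NEG     → 0
LOAD 1  → 0 -6
SWAP    → -6 0
ADD     → -6

-6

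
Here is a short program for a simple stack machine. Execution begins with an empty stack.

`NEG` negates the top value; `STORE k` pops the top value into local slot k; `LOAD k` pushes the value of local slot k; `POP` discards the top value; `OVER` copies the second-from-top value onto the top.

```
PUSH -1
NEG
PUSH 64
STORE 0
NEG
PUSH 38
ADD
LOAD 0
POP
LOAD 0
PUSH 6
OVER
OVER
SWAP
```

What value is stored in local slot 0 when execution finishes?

64

PUSH -1 -> [-1]
NEG     -> [1]
PUSH 64 -> [1, 64]
STORE 0 -> [1]
NEG     -> [-1]
PUSH 38 -> [-1, 38]
ADD     -> [37]
LOAD 0  -> [37, 64]
POP     -> [37]
LOAD 0  -> [37, 64]
PUSH 6  -> [37, 64, 6]
OVER    -> [37, 64, 6, 64]
OVER    -> [37, 64, 6, 64, 6]
SWAP    -> [37, 64, 6, 6, 64]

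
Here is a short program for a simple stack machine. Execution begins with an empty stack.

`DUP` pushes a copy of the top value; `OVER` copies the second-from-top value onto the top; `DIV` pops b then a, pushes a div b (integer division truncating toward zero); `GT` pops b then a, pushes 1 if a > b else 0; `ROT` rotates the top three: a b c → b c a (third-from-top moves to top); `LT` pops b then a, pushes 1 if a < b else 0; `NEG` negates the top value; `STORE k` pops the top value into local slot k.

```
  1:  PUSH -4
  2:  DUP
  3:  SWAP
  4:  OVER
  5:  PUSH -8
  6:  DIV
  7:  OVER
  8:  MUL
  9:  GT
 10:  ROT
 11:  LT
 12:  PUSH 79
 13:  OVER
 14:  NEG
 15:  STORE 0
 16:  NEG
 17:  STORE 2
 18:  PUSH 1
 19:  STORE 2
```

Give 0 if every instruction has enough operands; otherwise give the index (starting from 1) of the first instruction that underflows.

10

PUSH -4 → [-4]
DUP     → [-4, -4]
SWAP    → [-4, -4]
OVER    → [-4, -4, -4]
PUSH -8 → [-4, -4, -4, -8]
DIV     → [-4, -4, 0]
OVER    → [-4, -4, 0, -4]
MUL     → [-4, -4, 0]
GT      → [-4, 0]
ROT  — needs 3 operands, stack has 2 → underflow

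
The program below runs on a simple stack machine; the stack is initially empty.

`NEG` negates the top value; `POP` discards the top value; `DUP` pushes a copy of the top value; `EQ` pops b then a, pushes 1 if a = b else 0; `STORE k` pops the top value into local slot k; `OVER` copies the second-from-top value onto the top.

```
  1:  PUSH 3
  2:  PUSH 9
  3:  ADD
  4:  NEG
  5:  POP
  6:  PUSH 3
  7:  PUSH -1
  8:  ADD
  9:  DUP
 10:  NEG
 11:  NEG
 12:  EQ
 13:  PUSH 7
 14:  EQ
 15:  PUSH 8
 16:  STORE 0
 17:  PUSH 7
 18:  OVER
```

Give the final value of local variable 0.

8

PUSH 3  → [3]
PUSH 9  → [3, 9]
ADD     → [12]
NEG     → [-12]
POP     → []
PUSH 3  → [3]
PUSH -1 → [3, -1]
ADD     → [2]
DUP     → [2, 2]
NEG     → [2, -2]
NEG     → [2, 2]
EQ      → [1]
PUSH 7  → [1, 7]
EQ      → [0]
PUSH 8  → [0, 8]
STORE 0 → [0]
PUSH 7  → [0, 7]
OVER    → [0, 7, 0]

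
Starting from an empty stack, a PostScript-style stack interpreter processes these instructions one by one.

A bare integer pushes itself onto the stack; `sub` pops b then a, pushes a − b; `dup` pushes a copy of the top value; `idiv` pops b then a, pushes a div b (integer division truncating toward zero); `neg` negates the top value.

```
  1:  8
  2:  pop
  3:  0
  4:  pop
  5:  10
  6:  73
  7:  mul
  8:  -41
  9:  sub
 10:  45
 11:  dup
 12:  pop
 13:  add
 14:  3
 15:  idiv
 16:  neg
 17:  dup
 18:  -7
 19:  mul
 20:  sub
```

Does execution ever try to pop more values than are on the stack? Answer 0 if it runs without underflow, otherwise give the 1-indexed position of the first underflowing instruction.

0

8     8
pop   (empty)
0     0
pop   (empty)
10    10
73    10 73
mul   730
-41   730 -41
sub   771
45    771 45
dup   771 45 45
pop   771 45
add   816
3     816 3
idiv  272
neg   -272
dup   -272 -272
-7    -272 -272 -7
mul   -272 1904
sub   -2176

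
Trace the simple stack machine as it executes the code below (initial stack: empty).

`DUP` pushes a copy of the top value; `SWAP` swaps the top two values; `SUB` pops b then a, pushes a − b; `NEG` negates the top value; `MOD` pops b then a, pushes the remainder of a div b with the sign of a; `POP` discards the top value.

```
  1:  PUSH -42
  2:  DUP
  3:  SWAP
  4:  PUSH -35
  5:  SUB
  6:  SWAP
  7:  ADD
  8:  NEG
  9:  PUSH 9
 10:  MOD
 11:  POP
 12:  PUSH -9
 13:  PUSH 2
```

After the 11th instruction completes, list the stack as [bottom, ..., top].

PUSH -42 → -42
DUP      → -42 -42
SWAP     → -42 -42
PUSH -35 → -42 -42 -35
SUB      → -42 -7
SWAP     → -7 -42
ADD      → -49
NEG      → 49
PUSH 9   → 49 9
MOD      → 4
POP      → (empty)

[]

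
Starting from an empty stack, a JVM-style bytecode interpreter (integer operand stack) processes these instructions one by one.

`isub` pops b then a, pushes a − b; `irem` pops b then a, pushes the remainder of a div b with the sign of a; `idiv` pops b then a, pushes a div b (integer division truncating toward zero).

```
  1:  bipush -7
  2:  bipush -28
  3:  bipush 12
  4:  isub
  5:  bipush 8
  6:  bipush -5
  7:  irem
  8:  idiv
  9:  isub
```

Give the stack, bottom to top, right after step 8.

[-7, -13]

bipush -7  -> -7
bipush -28 -> -7 -28
bipush 12  -> -7 -28 12
isub       -> -7 -40
bipush 8   -> -7 -40 8
bipush -5  -> -7 -40 8 -5
irem       -> -7 -40 3
idiv       -> -7 -13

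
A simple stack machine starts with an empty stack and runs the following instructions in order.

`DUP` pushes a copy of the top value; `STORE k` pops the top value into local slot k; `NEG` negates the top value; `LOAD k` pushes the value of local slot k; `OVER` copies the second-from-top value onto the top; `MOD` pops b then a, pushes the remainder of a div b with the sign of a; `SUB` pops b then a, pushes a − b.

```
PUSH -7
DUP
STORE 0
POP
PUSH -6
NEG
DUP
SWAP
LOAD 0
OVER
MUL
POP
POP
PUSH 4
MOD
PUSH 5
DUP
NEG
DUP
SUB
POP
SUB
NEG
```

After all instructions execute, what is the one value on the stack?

3

PUSH -7  [-7]
DUP      [-7, -7]
STORE 0  [-7]
POP      []
PUSH -6  [-6]
NEG      [6]
DUP      [6, 6]
SWAP     [6, 6]
LOAD 0   [6, 6, -7]
OVER     [6, 6, -7, 6]
MUL      [6, 6, -42]
POP      [6, 6]
POP      [6]
PUSH 4   [6, 4]
MOD      [2]
PUSH 5   [2, 5]
DUP      [2, 5, 5]
NEG      [2, 5, -5]
DUP      [2, 5, -5, -5]
SUB      [2, 5, 0]
POP      [2, 5]
SUB      [-3]
NEG      [3]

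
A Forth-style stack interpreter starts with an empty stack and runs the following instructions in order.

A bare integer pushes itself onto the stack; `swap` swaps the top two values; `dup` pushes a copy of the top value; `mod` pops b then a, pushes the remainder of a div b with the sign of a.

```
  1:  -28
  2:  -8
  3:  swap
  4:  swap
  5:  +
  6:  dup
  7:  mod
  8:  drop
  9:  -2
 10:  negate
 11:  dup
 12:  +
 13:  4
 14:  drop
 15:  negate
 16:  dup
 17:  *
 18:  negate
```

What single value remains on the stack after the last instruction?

-28    : [-28]
-8     : [-28, -8]
swap   : [-8, -28]
swap   : [-28, -8]
+      : [-36]
dup    : [-36, -36]
mod    : [0]
drop   : []
-2     : [-2]
negate : [2]
dup    : [2, 2]
+      : [4]
4      : [4, 4]
drop   : [4]
negate : [-4]
dup    : [-4, -4]
*      : [16]
negate : [-16]

-16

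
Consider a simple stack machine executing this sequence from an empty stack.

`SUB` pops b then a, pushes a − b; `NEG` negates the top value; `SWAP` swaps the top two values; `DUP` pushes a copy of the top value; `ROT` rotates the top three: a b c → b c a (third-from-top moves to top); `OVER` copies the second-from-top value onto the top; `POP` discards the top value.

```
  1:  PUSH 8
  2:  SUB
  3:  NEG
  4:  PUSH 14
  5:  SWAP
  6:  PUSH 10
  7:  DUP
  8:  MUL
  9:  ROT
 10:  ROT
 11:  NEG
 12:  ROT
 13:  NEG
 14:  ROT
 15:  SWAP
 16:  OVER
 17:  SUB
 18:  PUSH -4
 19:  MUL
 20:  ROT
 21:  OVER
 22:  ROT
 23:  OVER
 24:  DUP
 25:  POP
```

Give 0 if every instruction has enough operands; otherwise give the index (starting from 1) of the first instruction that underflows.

PUSH 8  [8]
SUB  — needs 2 operands, stack has 1 → underflow

2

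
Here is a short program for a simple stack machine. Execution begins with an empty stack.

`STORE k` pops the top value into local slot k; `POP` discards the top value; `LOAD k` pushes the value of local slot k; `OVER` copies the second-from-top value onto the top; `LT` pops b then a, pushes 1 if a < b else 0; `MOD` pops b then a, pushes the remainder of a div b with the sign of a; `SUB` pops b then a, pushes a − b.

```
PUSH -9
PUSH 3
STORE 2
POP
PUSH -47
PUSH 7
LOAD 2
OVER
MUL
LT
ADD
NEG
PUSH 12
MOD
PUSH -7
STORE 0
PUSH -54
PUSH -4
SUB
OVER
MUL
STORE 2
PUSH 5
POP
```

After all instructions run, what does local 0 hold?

PUSH -9  -> [-9]
PUSH 3   -> [-9, 3]
STORE 2  -> [-9]
POP      -> []
PUSH -47 -> [-47]
PUSH 7   -> [-47, 7]
LOAD 2   -> [-47, 7, 3]
OVER     -> [-47, 7, 3, 7]
MUL      -> [-47, 7, 21]
LT       -> [-47, 1]
ADD      -> [-46]
NEG      -> [46]
PUSH 12  -> [46, 12]
MOD      -> [10]
PUSH -7  -> [10, -7]
STORE 0  -> [10]
PUSH -54 -> [10, -54]
PUSH -4  -> [10, -54, -4]
SUB      -> [10, -50]
OVER     -> [10, -50, 10]
MUL      -> [10, -500]
STORE 2  -> [10]
PUSH 5   -> [10, 5]
POP      -> [10]

-7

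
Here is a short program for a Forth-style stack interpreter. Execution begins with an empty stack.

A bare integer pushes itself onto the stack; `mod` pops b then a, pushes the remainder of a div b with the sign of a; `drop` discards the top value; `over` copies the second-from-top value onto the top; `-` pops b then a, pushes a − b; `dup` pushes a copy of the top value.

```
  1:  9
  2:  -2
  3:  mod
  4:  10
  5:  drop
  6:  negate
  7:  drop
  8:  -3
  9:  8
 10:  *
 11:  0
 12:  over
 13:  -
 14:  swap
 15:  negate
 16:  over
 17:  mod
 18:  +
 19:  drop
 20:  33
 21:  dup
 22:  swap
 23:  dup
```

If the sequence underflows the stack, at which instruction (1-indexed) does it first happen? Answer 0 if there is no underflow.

0

9      → 9
-2     → 9 -2
mod    → 1
10     → 1 10
drop   → 1
negate → -1
drop   → (empty)
-3     → -3
8      → -3 8
*      → -24
0      → -24 0
over   → -24 0 -24
-      → -24 24
swap   → 24 -24
negate → 24 24
over   → 24 24 24
mod    → 24 0
+      → 24
drop   → (empty)
33     → 33
dup    → 33 33
swap   → 33 33
dup    → 33 33 33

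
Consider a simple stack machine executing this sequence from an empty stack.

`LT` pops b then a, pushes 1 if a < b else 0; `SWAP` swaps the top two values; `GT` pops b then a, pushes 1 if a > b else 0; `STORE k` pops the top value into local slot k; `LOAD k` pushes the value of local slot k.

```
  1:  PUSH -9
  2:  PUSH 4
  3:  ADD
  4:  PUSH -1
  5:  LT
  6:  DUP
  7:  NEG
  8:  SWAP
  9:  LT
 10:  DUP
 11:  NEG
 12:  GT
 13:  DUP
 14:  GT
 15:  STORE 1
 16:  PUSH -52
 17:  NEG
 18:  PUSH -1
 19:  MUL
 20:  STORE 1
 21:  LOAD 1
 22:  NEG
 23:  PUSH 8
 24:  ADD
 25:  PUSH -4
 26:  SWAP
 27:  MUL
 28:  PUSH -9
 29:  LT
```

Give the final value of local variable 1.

PUSH -9  -> [-9]
PUSH 4   -> [-9, 4]
ADD      -> [-5]
PUSH -1  -> [-5, -1]
LT       -> [1]
DUP      -> [1, 1]
NEG      -> [1, -1]
SWAP     -> [-1, 1]
LT       -> [1]
DUP      -> [1, 1]
NEG      -> [1, -1]
GT       -> [1]
DUP      -> [1, 1]
GT       -> [0]
STORE 1  -> []
PUSH -52 -> [-52]
NEG      -> [52]
PUSH -1  -> [52, -1]
MUL      -> [-52]
STORE 1  -> []
LOAD 1   -> [-52]
NEG      -> [52]
PUSH 8   -> [52, 8]
ADD      -> [60]
PUSH -4  -> [60, -4]
SWAP     -> [-4, 60]
MUL      -> [-240]
PUSH -9  -> [-240, -9]
LT       -> [1]

-52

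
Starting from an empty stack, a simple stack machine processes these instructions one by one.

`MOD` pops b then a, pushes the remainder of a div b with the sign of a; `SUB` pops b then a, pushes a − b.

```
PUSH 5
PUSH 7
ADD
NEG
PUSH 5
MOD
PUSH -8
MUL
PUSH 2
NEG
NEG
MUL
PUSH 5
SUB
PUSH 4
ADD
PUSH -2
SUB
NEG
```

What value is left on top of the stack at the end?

PUSH 5   5
PUSH 7   5 7
ADD      12
NEG      -12
PUSH 5   -12 5
MOD      -2
PUSH -8  -2 -8
MUL      16
PUSH 2   16 2
NEG      16 -2
NEG      16 2
MUL      32
PUSH 5   32 5
SUB      27
PUSH 4   27 4
ADD      31
PUSH -2  31 -2
SUB      33
NEG      -33

-33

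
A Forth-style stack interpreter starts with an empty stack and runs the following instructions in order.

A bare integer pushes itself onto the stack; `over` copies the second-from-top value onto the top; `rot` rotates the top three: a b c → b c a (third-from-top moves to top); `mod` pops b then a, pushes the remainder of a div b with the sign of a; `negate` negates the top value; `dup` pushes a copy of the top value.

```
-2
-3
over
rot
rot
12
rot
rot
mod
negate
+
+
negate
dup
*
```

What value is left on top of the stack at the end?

-2     → -2
-3     → -2 -3
over   → -2 -3 -2
rot    → -3 -2 -2
rot    → -2 -2 -3
12     → -2 -2 -3 12
rot    → -2 -3 12 -2
rot    → -2 12 -2 -3
mod    → -2 12 -2
negate → -2 12 2
+      → -2 14
+      → 12
negate → -12
dup    → -12 -12
*      → 144

144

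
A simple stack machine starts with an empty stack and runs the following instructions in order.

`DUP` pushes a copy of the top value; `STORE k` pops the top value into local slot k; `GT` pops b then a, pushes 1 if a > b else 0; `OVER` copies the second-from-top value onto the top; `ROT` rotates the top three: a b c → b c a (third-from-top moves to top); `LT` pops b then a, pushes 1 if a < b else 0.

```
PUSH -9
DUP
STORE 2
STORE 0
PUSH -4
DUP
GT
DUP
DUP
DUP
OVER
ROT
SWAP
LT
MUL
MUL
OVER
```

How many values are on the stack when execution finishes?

PUSH -9 : -9
DUP     : -9 -9
STORE 2 : -9
STORE 0 : (empty)
PUSH -4 : -4
DUP     : -4 -4
GT      : 0
DUP     : 0 0
DUP     : 0 0 0
DUP     : 0 0 0 0
OVER    : 0 0 0 0 0
ROT     : 0 0 0 0 0
SWAP    : 0 0 0 0 0
LT      : 0 0 0 0
MUL     : 0 0 0
MUL     : 0 0
OVER    : 0 0 0

3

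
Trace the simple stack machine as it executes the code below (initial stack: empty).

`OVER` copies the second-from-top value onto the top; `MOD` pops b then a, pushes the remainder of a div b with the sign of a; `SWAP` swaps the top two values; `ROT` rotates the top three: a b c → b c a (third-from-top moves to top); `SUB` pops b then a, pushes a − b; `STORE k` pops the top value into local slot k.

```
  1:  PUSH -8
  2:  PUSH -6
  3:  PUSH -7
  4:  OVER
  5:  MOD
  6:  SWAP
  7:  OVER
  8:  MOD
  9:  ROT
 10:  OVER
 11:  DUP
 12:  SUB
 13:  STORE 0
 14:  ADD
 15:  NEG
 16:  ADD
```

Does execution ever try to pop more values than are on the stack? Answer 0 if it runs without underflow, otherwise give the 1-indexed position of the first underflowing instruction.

PUSH -8 -> [-8]
PUSH -6 -> [-8, -6]
PUSH -7 -> [-8, -6, -7]
OVER    -> [-8, -6, -7, -6]
MOD     -> [-8, -6, -1]
SWAP    -> [-8, -1, -6]
OVER    -> [-8, -1, -6, -1]
MOD     -> [-8, -1, 0]
ROT     -> [-1, 0, -8]
OVER    -> [-1, 0, -8, 0]
DUP     -> [-1, 0, -8, 0, 0]
SUB     -> [-1, 0, -8, 0]
STORE 0 -> [-1, 0, -8]
ADD     -> [-1, -8]
NEG     -> [-1, 8]
ADD     -> [7]

0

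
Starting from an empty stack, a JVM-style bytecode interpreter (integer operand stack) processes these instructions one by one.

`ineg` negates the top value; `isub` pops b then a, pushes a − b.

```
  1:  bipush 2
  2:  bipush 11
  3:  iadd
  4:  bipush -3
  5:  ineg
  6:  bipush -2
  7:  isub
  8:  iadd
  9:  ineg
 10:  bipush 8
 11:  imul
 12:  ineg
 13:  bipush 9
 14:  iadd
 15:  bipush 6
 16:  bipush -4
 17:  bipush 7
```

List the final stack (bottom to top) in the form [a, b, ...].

bipush 2  : [2]
bipush 11 : [2, 11]
iadd      : [13]
bipush -3 : [13, -3]
ineg      : [13, 3]
bipush -2 : [13, 3, -2]
isub      : [13, 5]
iadd      : [18]
ineg      : [-18]
bipush 8  : [-18, 8]
imul      : [-144]
ineg      : [144]
bipush 9  : [144, 9]
iadd      : [153]
bipush 6  : [153, 6]
bipush -4 : [153, 6, -4]
bipush 7  : [153, 6, -4, 7]

[153, 6, -4, 7]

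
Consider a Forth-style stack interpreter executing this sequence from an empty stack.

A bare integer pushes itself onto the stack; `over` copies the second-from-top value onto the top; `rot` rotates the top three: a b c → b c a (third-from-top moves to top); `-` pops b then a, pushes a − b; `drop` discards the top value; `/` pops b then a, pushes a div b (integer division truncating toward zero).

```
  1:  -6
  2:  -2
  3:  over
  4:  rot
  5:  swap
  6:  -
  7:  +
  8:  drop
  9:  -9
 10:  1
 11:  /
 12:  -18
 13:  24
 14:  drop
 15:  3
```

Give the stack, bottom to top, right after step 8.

-6   -> -6
-2   -> -6 -2
over -> -6 -2 -6
rot  -> -2 -6 -6
swap -> -2 -6 -6
-    -> -2 0
+    -> -2
drop -> (empty)

[]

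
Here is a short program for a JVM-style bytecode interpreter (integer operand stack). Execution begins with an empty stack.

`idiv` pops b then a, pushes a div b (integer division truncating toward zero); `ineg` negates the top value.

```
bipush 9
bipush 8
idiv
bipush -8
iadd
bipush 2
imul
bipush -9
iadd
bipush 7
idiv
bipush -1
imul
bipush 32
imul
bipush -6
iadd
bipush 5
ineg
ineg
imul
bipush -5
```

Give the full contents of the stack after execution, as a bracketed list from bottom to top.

[450, -5]

bipush 9  → 9
bipush 8  → 9 8
idiv      → 1
bipush -8 → 1 -8
iadd      → -7
bipush 2  → -7 2
imul      → -14
bipush -9 → -14 -9
iadd      → -23
bipush 7  → -23 7
idiv      → -3
bipush -1 → -3 -1
imul      → 3
bipush 32 → 3 32
imul      → 96
bipush -6 → 96 -6
iadd      → 90
bipush 5  → 90 5
ineg      → 90 -5
ineg      → 90 5
imul      → 450
bipush -5 → 450 -5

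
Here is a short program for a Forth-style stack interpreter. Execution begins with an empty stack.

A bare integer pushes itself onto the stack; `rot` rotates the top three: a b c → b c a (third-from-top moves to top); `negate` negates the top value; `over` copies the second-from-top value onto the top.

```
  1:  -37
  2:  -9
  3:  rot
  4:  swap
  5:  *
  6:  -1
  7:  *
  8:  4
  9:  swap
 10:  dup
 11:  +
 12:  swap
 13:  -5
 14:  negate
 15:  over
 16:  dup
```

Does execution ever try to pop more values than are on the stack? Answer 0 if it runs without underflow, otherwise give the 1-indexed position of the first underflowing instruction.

3

-37 → [-37]
-9  → [-37, -9]
rot  — needs 3 operands, stack has 2 → underflow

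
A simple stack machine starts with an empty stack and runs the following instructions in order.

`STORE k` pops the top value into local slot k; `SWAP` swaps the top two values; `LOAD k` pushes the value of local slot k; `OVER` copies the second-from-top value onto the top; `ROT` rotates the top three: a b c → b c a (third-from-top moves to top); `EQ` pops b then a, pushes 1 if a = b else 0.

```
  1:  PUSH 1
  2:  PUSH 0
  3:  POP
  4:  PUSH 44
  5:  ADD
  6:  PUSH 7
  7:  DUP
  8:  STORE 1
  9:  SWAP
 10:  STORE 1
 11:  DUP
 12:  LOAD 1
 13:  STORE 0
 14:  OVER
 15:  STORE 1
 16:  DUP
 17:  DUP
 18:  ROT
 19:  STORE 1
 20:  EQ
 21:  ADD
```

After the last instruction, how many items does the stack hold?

PUSH 1  : 1
PUSH 0  : 1 0
POP     : 1
PUSH 44 : 1 44
ADD     : 45
PUSH 7  : 45 7
DUP     : 45 7 7
STORE 1 : 45 7
SWAP    : 7 45
STORE 1 : 7
DUP     : 7 7
LOAD 1  : 7 7 45
STORE 0 : 7 7
OVER    : 7 7 7
STORE 1 : 7 7
DUP     : 7 7 7
DUP     : 7 7 7 7
ROT     : 7 7 7 7
STORE 1 : 7 7 7
EQ      : 7 1
ADD     : 8

1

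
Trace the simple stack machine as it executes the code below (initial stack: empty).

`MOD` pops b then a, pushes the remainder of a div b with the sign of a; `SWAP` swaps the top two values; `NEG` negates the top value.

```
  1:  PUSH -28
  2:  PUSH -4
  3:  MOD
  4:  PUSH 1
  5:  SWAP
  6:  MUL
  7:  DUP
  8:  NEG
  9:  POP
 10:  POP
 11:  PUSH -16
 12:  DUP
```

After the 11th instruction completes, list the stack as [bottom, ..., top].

PUSH -28 -> [-28]
PUSH -4  -> [-28, -4]
MOD      -> [0]
PUSH 1   -> [0, 1]
SWAP     -> [1, 0]
MUL      -> [0]
DUP      -> [0, 0]
NEG      -> [0, 0]
POP      -> [0]
POP      -> []
PUSH -16 -> [-16]

[-16]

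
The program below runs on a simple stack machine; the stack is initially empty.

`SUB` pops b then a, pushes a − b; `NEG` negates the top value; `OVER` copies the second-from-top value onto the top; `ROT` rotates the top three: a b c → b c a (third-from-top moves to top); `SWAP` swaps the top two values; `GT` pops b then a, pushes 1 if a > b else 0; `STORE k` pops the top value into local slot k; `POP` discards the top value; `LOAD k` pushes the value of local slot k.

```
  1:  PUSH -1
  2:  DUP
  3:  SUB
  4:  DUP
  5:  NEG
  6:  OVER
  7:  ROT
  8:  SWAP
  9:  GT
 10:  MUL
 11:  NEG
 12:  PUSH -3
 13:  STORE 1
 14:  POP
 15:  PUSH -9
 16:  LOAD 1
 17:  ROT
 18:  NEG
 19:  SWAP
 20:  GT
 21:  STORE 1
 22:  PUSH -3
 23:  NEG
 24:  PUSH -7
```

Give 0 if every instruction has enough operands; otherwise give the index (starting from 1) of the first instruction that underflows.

PUSH -1 -> -1
DUP     -> -1 -1
SUB     -> 0
DUP     -> 0 0
NEG     -> 0 0
OVER    -> 0 0 0
ROT     -> 0 0 0
SWAP    -> 0 0 0
GT      -> 0 0
MUL     -> 0
NEG     -> 0
PUSH -3 -> 0 -3
STORE 1 -> 0
POP     -> (empty)
PUSH -9 -> -9
LOAD 1  -> -9 -3
ROT  — needs 3 operands, stack has 2 → underflow

17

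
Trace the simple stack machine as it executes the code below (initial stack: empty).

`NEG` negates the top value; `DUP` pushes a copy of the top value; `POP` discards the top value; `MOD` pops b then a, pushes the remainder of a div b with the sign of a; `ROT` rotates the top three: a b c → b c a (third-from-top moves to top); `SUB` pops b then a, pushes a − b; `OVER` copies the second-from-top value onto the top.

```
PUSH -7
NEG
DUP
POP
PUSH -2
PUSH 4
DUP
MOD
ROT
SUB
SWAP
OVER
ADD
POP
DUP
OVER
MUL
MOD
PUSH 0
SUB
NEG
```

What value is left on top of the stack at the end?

PUSH -7  -7
NEG      7
DUP      7 7
POP      7
PUSH -2  7 -2
PUSH 4   7 -2 4
DUP      7 -2 4 4
MOD      7 -2 0
ROT      -2 0 7
SUB      -2 -7
SWAP     -7 -2
OVER     -7 -2 -7
ADD      -7 -9
POP      -7
DUP      -7 -7
OVER     -7 -7 -7
MUL      -7 49
MOD      -7
PUSH 0   -7 0
SUB      -7
NEG      7

7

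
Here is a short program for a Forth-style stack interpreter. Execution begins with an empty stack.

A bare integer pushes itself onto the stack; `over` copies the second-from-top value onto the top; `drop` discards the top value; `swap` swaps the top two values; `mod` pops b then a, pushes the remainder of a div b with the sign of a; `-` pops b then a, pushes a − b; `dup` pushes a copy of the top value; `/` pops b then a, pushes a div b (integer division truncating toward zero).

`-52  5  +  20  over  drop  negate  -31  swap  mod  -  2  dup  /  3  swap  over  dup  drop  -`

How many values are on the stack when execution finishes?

3

-52     -52
5       -52 5
+       -47
20      -47 20
over    -47 20 -47
drop    -47 20
negate  -47 -20
-31     -47 -20 -31
swap    -47 -31 -20
mod     -47 -11
-       -36
2       -36 2
dup     -36 2 2
/       -36 1
3       -36 1 3
swap    -36 3 1
over    -36 3 1 3
dup     -36 3 1 3 3
drop    -36 3 1 3
-       -36 3 -2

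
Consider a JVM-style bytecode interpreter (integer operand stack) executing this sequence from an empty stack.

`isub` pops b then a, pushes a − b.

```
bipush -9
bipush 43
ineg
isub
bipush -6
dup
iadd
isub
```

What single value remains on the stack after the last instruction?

46

bipush -9 → -9
bipush 43 → -9 43
ineg      → -9 -43
isub      → 34
bipush -6 → 34 -6
dup       → 34 -6 -6
iadd      → 34 -12
isub      → 46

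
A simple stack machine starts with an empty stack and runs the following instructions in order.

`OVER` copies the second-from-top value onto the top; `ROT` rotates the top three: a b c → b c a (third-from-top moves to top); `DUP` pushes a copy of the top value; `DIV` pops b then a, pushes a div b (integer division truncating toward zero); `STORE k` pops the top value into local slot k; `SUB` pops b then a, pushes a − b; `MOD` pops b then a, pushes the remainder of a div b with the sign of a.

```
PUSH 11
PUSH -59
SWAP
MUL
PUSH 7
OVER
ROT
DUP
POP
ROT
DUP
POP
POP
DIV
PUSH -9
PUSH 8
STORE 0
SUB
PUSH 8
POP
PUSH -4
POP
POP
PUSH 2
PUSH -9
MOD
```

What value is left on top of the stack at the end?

2

PUSH 11   11
PUSH -59  11 -59
SWAP      -59 11
MUL       -649
PUSH 7    -649 7
OVER      -649 7 -649
ROT       7 -649 -649
DUP       7 -649 -649 -649
POP       7 -649 -649
ROT       -649 -649 7
DUP       -649 -649 7 7
POP       -649 -649 7
POP       -649 -649
DIV       1
PUSH -9   1 -9
PUSH 8    1 -9 8
STORE 0   1 -9
SUB       10
PUSH 8    10 8
POP       10
PUSH -4   10 -4
POP       10
POP       (empty)
PUSH 2    2
PUSH -9   2 -9
MOD       2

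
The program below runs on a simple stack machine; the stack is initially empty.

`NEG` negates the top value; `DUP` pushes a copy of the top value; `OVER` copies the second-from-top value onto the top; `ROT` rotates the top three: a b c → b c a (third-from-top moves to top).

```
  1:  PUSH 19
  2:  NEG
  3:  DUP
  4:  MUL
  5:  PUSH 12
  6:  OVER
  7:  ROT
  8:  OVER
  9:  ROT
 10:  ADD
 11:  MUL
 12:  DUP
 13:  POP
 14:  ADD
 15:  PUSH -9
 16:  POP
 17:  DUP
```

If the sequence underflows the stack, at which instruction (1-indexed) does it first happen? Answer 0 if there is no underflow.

PUSH 19 : 19
NEG     : -19
DUP     : -19 -19
MUL     : 361
PUSH 12 : 361 12
OVER    : 361 12 361
ROT     : 12 361 361
OVER    : 12 361 361 361
ROT     : 12 361 361 361
ADD     : 12 361 722
MUL     : 12 260642
DUP     : 12 260642 260642
POP     : 12 260642
ADD     : 260654
PUSH -9 : 260654 -9
POP     : 260654
DUP     : 260654 260654

0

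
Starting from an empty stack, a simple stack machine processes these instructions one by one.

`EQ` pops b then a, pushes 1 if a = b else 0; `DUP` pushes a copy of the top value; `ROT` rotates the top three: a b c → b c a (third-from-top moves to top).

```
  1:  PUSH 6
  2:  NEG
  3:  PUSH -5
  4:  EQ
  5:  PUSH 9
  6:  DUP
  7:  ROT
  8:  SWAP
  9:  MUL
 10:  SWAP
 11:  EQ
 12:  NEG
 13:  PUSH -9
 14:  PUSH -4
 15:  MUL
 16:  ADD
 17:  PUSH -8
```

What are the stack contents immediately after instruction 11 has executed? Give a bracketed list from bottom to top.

PUSH 6  -> 6
NEG     -> -6
PUSH -5 -> -6 -5
EQ      -> 0
PUSH 9  -> 0 9
DUP     -> 0 9 9
ROT     -> 9 9 0
SWAP    -> 9 0 9
MUL     -> 9 0
SWAP    -> 0 9
EQ      -> 0

[0]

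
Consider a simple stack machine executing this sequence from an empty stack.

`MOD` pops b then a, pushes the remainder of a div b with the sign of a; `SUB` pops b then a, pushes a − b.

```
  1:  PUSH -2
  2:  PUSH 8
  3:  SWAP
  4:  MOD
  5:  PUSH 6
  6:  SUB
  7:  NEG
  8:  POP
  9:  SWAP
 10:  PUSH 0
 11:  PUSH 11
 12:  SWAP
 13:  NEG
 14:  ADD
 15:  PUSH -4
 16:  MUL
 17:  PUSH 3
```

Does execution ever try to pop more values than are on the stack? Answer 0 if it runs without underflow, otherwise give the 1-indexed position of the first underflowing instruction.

PUSH -2 -> [-2]
PUSH 8  -> [-2, 8]
SWAP    -> [8, -2]
MOD     -> [0]
PUSH 6  -> [0, 6]
SUB     -> [-6]
NEG     -> [6]
POP     -> []
SWAP  — needs 2 operands, stack has 0 → underflow

9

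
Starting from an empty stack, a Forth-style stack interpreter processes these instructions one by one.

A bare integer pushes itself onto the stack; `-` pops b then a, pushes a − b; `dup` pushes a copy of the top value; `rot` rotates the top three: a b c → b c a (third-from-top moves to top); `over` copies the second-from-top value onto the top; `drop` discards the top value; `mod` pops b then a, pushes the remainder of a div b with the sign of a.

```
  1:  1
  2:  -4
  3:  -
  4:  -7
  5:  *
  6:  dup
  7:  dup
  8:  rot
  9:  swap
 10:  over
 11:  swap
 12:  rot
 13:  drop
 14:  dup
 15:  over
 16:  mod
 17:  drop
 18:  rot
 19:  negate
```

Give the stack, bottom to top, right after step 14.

1    -> [1]
-4   -> [1, -4]
-    -> [5]
-7   -> [5, -7]
*    -> [-35]
dup  -> [-35, -35]
dup  -> [-35, -35, -35]
rot  -> [-35, -35, -35]
swap -> [-35, -35, -35]
over -> [-35, -35, -35, -35]
swap -> [-35, -35, -35, -35]
rot  -> [-35, -35, -35, -35]
drop -> [-35, -35, -35]
dup  -> [-35, -35, -35, -35]

[-35, -35, -35, -35]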